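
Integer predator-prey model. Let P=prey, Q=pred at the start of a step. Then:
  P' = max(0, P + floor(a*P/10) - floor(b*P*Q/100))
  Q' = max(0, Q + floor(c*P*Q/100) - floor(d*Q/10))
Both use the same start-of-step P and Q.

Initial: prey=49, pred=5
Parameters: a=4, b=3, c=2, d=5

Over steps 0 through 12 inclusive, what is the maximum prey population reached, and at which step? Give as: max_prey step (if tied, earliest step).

Step 1: prey: 49+19-7=61; pred: 5+4-2=7
Step 2: prey: 61+24-12=73; pred: 7+8-3=12
Step 3: prey: 73+29-26=76; pred: 12+17-6=23
Step 4: prey: 76+30-52=54; pred: 23+34-11=46
Step 5: prey: 54+21-74=1; pred: 46+49-23=72
Step 6: prey: 1+0-2=0; pred: 72+1-36=37
Step 7: prey: 0+0-0=0; pred: 37+0-18=19
Step 8: prey: 0+0-0=0; pred: 19+0-9=10
Step 9: prey: 0+0-0=0; pred: 10+0-5=5
Step 10: prey: 0+0-0=0; pred: 5+0-2=3
Step 11: prey: 0+0-0=0; pred: 3+0-1=2
Step 12: prey: 0+0-0=0; pred: 2+0-1=1
Max prey = 76 at step 3

Answer: 76 3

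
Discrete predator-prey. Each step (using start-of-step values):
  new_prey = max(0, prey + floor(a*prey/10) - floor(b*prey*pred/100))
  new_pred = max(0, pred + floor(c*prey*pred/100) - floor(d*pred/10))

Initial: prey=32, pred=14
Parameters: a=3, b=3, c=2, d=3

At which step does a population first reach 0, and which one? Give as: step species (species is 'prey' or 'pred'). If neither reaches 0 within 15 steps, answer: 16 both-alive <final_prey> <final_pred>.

Step 1: prey: 32+9-13=28; pred: 14+8-4=18
Step 2: prey: 28+8-15=21; pred: 18+10-5=23
Step 3: prey: 21+6-14=13; pred: 23+9-6=26
Step 4: prey: 13+3-10=6; pred: 26+6-7=25
Step 5: prey: 6+1-4=3; pred: 25+3-7=21
Step 6: prey: 3+0-1=2; pred: 21+1-6=16
Step 7: prey: 2+0-0=2; pred: 16+0-4=12
Step 8: prey: 2+0-0=2; pred: 12+0-3=9
Step 9: prey: 2+0-0=2; pred: 9+0-2=7
Step 10: prey: 2+0-0=2; pred: 7+0-2=5
Step 11: prey: 2+0-0=2; pred: 5+0-1=4
Step 12: prey: 2+0-0=2; pred: 4+0-1=3
Step 13: prey: 2+0-0=2; pred: 3+0-0=3
Steps 14-15: state stable at prey=2, pred=3 (no change)
No extinction within 15 steps

Answer: 16 both-alive 2 3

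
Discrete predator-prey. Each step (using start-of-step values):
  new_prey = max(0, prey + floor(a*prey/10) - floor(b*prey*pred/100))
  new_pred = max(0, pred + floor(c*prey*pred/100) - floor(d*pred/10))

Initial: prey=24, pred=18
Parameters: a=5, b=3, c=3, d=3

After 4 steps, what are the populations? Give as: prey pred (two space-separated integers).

Step 1: prey: 24+12-12=24; pred: 18+12-5=25
Step 2: prey: 24+12-18=18; pred: 25+18-7=36
Step 3: prey: 18+9-19=8; pred: 36+19-10=45
Step 4: prey: 8+4-10=2; pred: 45+10-13=42

Answer: 2 42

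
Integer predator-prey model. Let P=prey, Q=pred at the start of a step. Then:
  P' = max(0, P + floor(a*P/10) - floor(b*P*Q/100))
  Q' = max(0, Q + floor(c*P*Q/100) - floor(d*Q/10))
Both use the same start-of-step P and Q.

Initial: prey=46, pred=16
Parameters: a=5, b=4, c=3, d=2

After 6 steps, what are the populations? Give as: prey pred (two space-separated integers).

Answer: 0 34

Derivation:
Step 1: prey: 46+23-29=40; pred: 16+22-3=35
Step 2: prey: 40+20-56=4; pred: 35+42-7=70
Step 3: prey: 4+2-11=0; pred: 70+8-14=64
Step 4: prey: 0+0-0=0; pred: 64+0-12=52
Step 5: prey: 0+0-0=0; pred: 52+0-10=42
Step 6: prey: 0+0-0=0; pred: 42+0-8=34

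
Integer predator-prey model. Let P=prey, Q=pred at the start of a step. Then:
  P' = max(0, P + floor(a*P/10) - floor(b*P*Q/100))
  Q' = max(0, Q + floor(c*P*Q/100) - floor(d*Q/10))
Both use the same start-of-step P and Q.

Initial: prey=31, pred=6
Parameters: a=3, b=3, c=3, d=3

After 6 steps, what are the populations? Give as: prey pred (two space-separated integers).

Step 1: prey: 31+9-5=35; pred: 6+5-1=10
Step 2: prey: 35+10-10=35; pred: 10+10-3=17
Step 3: prey: 35+10-17=28; pred: 17+17-5=29
Step 4: prey: 28+8-24=12; pred: 29+24-8=45
Step 5: prey: 12+3-16=0; pred: 45+16-13=48
Step 6: prey: 0+0-0=0; pred: 48+0-14=34

Answer: 0 34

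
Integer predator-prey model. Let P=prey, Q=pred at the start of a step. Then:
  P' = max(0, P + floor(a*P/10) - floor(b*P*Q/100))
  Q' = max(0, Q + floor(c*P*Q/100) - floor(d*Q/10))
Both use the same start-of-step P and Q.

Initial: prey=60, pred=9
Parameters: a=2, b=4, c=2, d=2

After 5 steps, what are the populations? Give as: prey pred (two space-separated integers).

Step 1: prey: 60+12-21=51; pred: 9+10-1=18
Step 2: prey: 51+10-36=25; pred: 18+18-3=33
Step 3: prey: 25+5-33=0; pred: 33+16-6=43
Step 4: prey: 0+0-0=0; pred: 43+0-8=35
Step 5: prey: 0+0-0=0; pred: 35+0-7=28

Answer: 0 28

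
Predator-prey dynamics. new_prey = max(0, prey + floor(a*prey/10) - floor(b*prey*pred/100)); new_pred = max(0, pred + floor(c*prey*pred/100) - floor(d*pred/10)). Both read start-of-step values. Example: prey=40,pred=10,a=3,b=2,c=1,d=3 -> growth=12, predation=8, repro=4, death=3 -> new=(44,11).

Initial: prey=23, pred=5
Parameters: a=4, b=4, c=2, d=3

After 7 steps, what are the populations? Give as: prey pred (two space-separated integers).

Answer: 6 27

Derivation:
Step 1: prey: 23+9-4=28; pred: 5+2-1=6
Step 2: prey: 28+11-6=33; pred: 6+3-1=8
Step 3: prey: 33+13-10=36; pred: 8+5-2=11
Step 4: prey: 36+14-15=35; pred: 11+7-3=15
Step 5: prey: 35+14-21=28; pred: 15+10-4=21
Step 6: prey: 28+11-23=16; pred: 21+11-6=26
Step 7: prey: 16+6-16=6; pred: 26+8-7=27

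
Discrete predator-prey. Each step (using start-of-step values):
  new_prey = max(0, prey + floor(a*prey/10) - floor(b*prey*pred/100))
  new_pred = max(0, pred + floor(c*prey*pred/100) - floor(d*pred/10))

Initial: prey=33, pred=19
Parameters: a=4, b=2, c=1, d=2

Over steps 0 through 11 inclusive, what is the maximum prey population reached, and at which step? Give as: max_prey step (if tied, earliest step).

Step 1: prey: 33+13-12=34; pred: 19+6-3=22
Step 2: prey: 34+13-14=33; pred: 22+7-4=25
Step 3: prey: 33+13-16=30; pred: 25+8-5=28
Step 4: prey: 30+12-16=26; pred: 28+8-5=31
Step 5: prey: 26+10-16=20; pred: 31+8-6=33
Step 6: prey: 20+8-13=15; pred: 33+6-6=33
Step 7: prey: 15+6-9=12; pred: 33+4-6=31
Step 8: prey: 12+4-7=9; pred: 31+3-6=28
Step 9: prey: 9+3-5=7; pred: 28+2-5=25
Step 10: prey: 7+2-3=6; pred: 25+1-5=21
Step 11: prey: 6+2-2=6; pred: 21+1-4=18
Max prey = 34 at step 1

Answer: 34 1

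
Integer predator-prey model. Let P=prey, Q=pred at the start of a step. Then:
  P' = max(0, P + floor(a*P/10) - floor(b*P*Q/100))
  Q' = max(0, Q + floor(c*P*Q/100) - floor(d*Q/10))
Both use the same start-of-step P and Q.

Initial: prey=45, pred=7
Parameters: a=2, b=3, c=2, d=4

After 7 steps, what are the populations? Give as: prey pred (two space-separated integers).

Answer: 2 12

Derivation:
Step 1: prey: 45+9-9=45; pred: 7+6-2=11
Step 2: prey: 45+9-14=40; pred: 11+9-4=16
Step 3: prey: 40+8-19=29; pred: 16+12-6=22
Step 4: prey: 29+5-19=15; pred: 22+12-8=26
Step 5: prey: 15+3-11=7; pred: 26+7-10=23
Step 6: prey: 7+1-4=4; pred: 23+3-9=17
Step 7: prey: 4+0-2=2; pred: 17+1-6=12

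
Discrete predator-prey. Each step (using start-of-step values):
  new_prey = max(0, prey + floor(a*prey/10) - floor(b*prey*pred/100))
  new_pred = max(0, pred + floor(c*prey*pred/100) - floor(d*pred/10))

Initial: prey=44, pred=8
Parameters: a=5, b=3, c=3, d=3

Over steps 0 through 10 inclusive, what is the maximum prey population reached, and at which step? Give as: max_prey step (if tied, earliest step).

Answer: 58 2

Derivation:
Step 1: prey: 44+22-10=56; pred: 8+10-2=16
Step 2: prey: 56+28-26=58; pred: 16+26-4=38
Step 3: prey: 58+29-66=21; pred: 38+66-11=93
Step 4: prey: 21+10-58=0; pred: 93+58-27=124
Step 5: prey: 0+0-0=0; pred: 124+0-37=87
Step 6: prey: 0+0-0=0; pred: 87+0-26=61
Step 7: prey: 0+0-0=0; pred: 61+0-18=43
Step 8: prey: 0+0-0=0; pred: 43+0-12=31
Step 9: prey: 0+0-0=0; pred: 31+0-9=22
Step 10: prey: 0+0-0=0; pred: 22+0-6=16
Max prey = 58 at step 2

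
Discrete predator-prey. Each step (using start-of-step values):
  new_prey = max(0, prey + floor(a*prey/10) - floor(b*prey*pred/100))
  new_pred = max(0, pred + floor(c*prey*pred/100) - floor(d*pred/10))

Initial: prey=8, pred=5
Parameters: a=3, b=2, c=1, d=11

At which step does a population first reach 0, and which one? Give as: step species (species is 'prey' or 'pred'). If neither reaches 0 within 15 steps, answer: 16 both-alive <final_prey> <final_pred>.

Answer: 1 pred

Derivation:
Step 1: prey: 8+2-0=10; pred: 5+0-5=0
First extinction: pred at step 1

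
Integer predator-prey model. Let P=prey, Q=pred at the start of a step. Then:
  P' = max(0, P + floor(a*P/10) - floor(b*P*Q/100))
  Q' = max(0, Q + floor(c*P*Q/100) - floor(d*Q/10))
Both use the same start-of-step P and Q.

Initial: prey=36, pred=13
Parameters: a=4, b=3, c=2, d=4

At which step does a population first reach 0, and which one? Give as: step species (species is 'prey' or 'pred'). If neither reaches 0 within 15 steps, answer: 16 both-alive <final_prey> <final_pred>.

Step 1: prey: 36+14-14=36; pred: 13+9-5=17
Step 2: prey: 36+14-18=32; pred: 17+12-6=23
Step 3: prey: 32+12-22=22; pred: 23+14-9=28
Step 4: prey: 22+8-18=12; pred: 28+12-11=29
Step 5: prey: 12+4-10=6; pred: 29+6-11=24
Step 6: prey: 6+2-4=4; pred: 24+2-9=17
Step 7: prey: 4+1-2=3; pred: 17+1-6=12
Step 8: prey: 3+1-1=3; pred: 12+0-4=8
Step 9: prey: 3+1-0=4; pred: 8+0-3=5
Step 10: prey: 4+1-0=5; pred: 5+0-2=3
Step 11: prey: 5+2-0=7; pred: 3+0-1=2
Step 12: prey: 7+2-0=9; pred: 2+0-0=2
Step 13: prey: 9+3-0=12; pred: 2+0-0=2
Step 14: prey: 12+4-0=16; pred: 2+0-0=2
Step 15: prey: 16+6-0=22; pred: 2+0-0=2
No extinction within 15 steps

Answer: 16 both-alive 22 2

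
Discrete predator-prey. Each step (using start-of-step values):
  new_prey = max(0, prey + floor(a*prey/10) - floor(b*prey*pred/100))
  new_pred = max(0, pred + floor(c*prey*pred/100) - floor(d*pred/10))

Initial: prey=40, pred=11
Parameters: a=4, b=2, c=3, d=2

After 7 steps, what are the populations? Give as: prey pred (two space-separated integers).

Answer: 0 76

Derivation:
Step 1: prey: 40+16-8=48; pred: 11+13-2=22
Step 2: prey: 48+19-21=46; pred: 22+31-4=49
Step 3: prey: 46+18-45=19; pred: 49+67-9=107
Step 4: prey: 19+7-40=0; pred: 107+60-21=146
Step 5: prey: 0+0-0=0; pred: 146+0-29=117
Step 6: prey: 0+0-0=0; pred: 117+0-23=94
Step 7: prey: 0+0-0=0; pred: 94+0-18=76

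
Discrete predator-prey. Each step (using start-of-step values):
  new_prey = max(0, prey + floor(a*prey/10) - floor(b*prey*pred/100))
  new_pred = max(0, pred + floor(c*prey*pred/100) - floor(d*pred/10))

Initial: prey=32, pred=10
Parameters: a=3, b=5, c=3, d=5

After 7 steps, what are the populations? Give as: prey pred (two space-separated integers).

Step 1: prey: 32+9-16=25; pred: 10+9-5=14
Step 2: prey: 25+7-17=15; pred: 14+10-7=17
Step 3: prey: 15+4-12=7; pred: 17+7-8=16
Step 4: prey: 7+2-5=4; pred: 16+3-8=11
Step 5: prey: 4+1-2=3; pred: 11+1-5=7
Step 6: prey: 3+0-1=2; pred: 7+0-3=4
Step 7: prey: 2+0-0=2; pred: 4+0-2=2

Answer: 2 2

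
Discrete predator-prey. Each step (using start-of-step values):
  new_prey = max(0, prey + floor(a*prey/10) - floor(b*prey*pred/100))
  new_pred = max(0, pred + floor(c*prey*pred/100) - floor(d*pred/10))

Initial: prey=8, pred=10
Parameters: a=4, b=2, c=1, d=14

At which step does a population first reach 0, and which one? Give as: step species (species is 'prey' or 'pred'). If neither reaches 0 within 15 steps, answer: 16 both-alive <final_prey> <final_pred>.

Step 1: prey: 8+3-1=10; pred: 10+0-14=0
First extinction: pred at step 1

Answer: 1 pred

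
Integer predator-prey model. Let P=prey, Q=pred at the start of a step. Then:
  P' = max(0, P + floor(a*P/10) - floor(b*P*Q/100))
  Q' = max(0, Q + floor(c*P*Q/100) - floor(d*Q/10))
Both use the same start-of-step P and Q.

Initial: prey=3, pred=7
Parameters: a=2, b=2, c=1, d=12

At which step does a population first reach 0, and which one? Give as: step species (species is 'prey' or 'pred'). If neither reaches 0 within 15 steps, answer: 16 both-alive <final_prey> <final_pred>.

Answer: 1 pred

Derivation:
Step 1: prey: 3+0-0=3; pred: 7+0-8=0
First extinction: pred at step 1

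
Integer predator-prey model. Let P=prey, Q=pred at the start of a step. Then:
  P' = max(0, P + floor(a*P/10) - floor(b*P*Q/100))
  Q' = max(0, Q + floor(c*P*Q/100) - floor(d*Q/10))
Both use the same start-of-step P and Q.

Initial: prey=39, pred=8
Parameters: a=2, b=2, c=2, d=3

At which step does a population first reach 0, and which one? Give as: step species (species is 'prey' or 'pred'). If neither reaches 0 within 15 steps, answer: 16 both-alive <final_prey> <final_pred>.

Step 1: prey: 39+7-6=40; pred: 8+6-2=12
Step 2: prey: 40+8-9=39; pred: 12+9-3=18
Step 3: prey: 39+7-14=32; pred: 18+14-5=27
Step 4: prey: 32+6-17=21; pred: 27+17-8=36
Step 5: prey: 21+4-15=10; pred: 36+15-10=41
Step 6: prey: 10+2-8=4; pred: 41+8-12=37
Step 7: prey: 4+0-2=2; pred: 37+2-11=28
Step 8: prey: 2+0-1=1; pred: 28+1-8=21
Step 9: prey: 1+0-0=1; pred: 21+0-6=15
Step 10: prey: 1+0-0=1; pred: 15+0-4=11
Step 11: prey: 1+0-0=1; pred: 11+0-3=8
Step 12: prey: 1+0-0=1; pred: 8+0-2=6
Step 13: prey: 1+0-0=1; pred: 6+0-1=5
Step 14: prey: 1+0-0=1; pred: 5+0-1=4
Step 15: prey: 1+0-0=1; pred: 4+0-1=3
No extinction within 15 steps

Answer: 16 both-alive 1 3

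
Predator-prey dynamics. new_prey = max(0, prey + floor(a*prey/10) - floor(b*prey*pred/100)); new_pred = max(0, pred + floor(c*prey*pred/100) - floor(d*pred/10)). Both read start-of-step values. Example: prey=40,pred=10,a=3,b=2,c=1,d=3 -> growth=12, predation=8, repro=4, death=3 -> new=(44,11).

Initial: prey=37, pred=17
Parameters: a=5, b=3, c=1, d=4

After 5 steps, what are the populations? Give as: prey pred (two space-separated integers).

Step 1: prey: 37+18-18=37; pred: 17+6-6=17
Step 2: prey: 37+18-18=37; pred: 17+6-6=17
Step 3: prey: 37+18-18=37; pred: 17+6-6=17
Step 4: prey: 37+18-18=37; pred: 17+6-6=17
Step 5: prey: 37+18-18=37; pred: 17+6-6=17

Answer: 37 17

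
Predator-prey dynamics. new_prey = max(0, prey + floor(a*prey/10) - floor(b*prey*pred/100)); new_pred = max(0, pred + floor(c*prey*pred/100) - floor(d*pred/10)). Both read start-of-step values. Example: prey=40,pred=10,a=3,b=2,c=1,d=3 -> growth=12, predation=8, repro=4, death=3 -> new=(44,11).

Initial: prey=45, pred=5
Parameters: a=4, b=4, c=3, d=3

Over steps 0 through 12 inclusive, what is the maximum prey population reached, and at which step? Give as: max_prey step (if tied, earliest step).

Answer: 54 1

Derivation:
Step 1: prey: 45+18-9=54; pred: 5+6-1=10
Step 2: prey: 54+21-21=54; pred: 10+16-3=23
Step 3: prey: 54+21-49=26; pred: 23+37-6=54
Step 4: prey: 26+10-56=0; pred: 54+42-16=80
Step 5: prey: 0+0-0=0; pred: 80+0-24=56
Step 6: prey: 0+0-0=0; pred: 56+0-16=40
Step 7: prey: 0+0-0=0; pred: 40+0-12=28
Step 8: prey: 0+0-0=0; pred: 28+0-8=20
Step 9: prey: 0+0-0=0; pred: 20+0-6=14
Step 10: prey: 0+0-0=0; pred: 14+0-4=10
Step 11: prey: 0+0-0=0; pred: 10+0-3=7
Step 12: prey: 0+0-0=0; pred: 7+0-2=5
Max prey = 54 at step 1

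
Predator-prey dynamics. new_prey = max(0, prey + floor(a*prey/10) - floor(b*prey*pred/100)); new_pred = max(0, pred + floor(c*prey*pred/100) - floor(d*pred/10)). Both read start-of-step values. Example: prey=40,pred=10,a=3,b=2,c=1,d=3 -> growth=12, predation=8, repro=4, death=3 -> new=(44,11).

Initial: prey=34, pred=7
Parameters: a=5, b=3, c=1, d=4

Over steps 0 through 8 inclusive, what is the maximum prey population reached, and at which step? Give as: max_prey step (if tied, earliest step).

Answer: 101 5

Derivation:
Step 1: prey: 34+17-7=44; pred: 7+2-2=7
Step 2: prey: 44+22-9=57; pred: 7+3-2=8
Step 3: prey: 57+28-13=72; pred: 8+4-3=9
Step 4: prey: 72+36-19=89; pred: 9+6-3=12
Step 5: prey: 89+44-32=101; pred: 12+10-4=18
Step 6: prey: 101+50-54=97; pred: 18+18-7=29
Step 7: prey: 97+48-84=61; pred: 29+28-11=46
Step 8: prey: 61+30-84=7; pred: 46+28-18=56
Max prey = 101 at step 5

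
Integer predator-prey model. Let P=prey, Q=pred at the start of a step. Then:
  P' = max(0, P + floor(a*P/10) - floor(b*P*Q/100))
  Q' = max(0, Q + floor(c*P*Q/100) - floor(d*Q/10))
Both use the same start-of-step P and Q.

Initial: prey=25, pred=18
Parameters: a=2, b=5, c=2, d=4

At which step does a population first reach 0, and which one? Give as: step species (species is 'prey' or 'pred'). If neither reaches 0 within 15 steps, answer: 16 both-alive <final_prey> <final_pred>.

Step 1: prey: 25+5-22=8; pred: 18+9-7=20
Step 2: prey: 8+1-8=1; pred: 20+3-8=15
Step 3: prey: 1+0-0=1; pred: 15+0-6=9
Step 4: prey: 1+0-0=1; pred: 9+0-3=6
Step 5: prey: 1+0-0=1; pred: 6+0-2=4
Step 6: prey: 1+0-0=1; pred: 4+0-1=3
Step 7: prey: 1+0-0=1; pred: 3+0-1=2
Step 8: prey: 1+0-0=1; pred: 2+0-0=2
Steps 9-15: state stable at prey=1, pred=2 (no change)
No extinction within 15 steps

Answer: 16 both-alive 1 2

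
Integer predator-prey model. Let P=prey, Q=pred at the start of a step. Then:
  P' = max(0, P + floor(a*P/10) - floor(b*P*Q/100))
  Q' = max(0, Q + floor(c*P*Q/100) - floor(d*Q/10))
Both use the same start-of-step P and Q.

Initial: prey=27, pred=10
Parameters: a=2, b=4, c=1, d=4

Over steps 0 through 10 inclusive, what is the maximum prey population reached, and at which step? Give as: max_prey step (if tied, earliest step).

Answer: 34 10

Derivation:
Step 1: prey: 27+5-10=22; pred: 10+2-4=8
Step 2: prey: 22+4-7=19; pred: 8+1-3=6
Step 3: prey: 19+3-4=18; pred: 6+1-2=5
Step 4: prey: 18+3-3=18; pred: 5+0-2=3
Step 5: prey: 18+3-2=19; pred: 3+0-1=2
Step 6: prey: 19+3-1=21; pred: 2+0-0=2
Step 7: prey: 21+4-1=24; pred: 2+0-0=2
Step 8: prey: 24+4-1=27; pred: 2+0-0=2
Step 9: prey: 27+5-2=30; pred: 2+0-0=2
Step 10: prey: 30+6-2=34; pred: 2+0-0=2
Max prey = 34 at step 10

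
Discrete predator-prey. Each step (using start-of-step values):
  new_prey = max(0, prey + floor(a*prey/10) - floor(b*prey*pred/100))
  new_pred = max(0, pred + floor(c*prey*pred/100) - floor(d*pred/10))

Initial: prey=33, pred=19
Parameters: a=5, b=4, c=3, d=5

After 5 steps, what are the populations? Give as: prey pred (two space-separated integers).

Step 1: prey: 33+16-25=24; pred: 19+18-9=28
Step 2: prey: 24+12-26=10; pred: 28+20-14=34
Step 3: prey: 10+5-13=2; pred: 34+10-17=27
Step 4: prey: 2+1-2=1; pred: 27+1-13=15
Step 5: prey: 1+0-0=1; pred: 15+0-7=8

Answer: 1 8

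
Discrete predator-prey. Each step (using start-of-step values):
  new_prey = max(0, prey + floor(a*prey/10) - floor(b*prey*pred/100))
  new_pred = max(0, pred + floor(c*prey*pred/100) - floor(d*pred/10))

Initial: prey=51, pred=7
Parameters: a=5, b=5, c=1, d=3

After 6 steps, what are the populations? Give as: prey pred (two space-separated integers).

Step 1: prey: 51+25-17=59; pred: 7+3-2=8
Step 2: prey: 59+29-23=65; pred: 8+4-2=10
Step 3: prey: 65+32-32=65; pred: 10+6-3=13
Step 4: prey: 65+32-42=55; pred: 13+8-3=18
Step 5: prey: 55+27-49=33; pred: 18+9-5=22
Step 6: prey: 33+16-36=13; pred: 22+7-6=23

Answer: 13 23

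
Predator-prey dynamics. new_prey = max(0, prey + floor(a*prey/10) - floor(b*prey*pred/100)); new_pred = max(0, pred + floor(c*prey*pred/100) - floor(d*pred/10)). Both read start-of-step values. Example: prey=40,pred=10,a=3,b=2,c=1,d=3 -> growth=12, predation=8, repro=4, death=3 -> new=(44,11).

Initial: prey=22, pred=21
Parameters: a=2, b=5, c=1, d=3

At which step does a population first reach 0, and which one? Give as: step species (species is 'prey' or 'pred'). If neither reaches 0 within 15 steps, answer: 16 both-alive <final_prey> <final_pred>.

Answer: 16 both-alive 1 3

Derivation:
Step 1: prey: 22+4-23=3; pred: 21+4-6=19
Step 2: prey: 3+0-2=1; pred: 19+0-5=14
Step 3: prey: 1+0-0=1; pred: 14+0-4=10
Step 4: prey: 1+0-0=1; pred: 10+0-3=7
Step 5: prey: 1+0-0=1; pred: 7+0-2=5
Step 6: prey: 1+0-0=1; pred: 5+0-1=4
Step 7: prey: 1+0-0=1; pred: 4+0-1=3
Step 8: prey: 1+0-0=1; pred: 3+0-0=3
Steps 9-15: state stable at prey=1, pred=3 (no change)
No extinction within 15 steps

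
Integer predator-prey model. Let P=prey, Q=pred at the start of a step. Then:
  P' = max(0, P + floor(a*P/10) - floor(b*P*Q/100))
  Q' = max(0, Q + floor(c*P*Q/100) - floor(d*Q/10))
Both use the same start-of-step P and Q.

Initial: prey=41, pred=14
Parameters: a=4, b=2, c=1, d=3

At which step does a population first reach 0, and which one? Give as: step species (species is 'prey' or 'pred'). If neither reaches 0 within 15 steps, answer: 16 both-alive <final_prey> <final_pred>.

Answer: 16 both-alive 8 7

Derivation:
Step 1: prey: 41+16-11=46; pred: 14+5-4=15
Step 2: prey: 46+18-13=51; pred: 15+6-4=17
Step 3: prey: 51+20-17=54; pred: 17+8-5=20
Step 4: prey: 54+21-21=54; pred: 20+10-6=24
Step 5: prey: 54+21-25=50; pred: 24+12-7=29
Step 6: prey: 50+20-29=41; pred: 29+14-8=35
Step 7: prey: 41+16-28=29; pred: 35+14-10=39
Step 8: prey: 29+11-22=18; pred: 39+11-11=39
Step 9: prey: 18+7-14=11; pred: 39+7-11=35
Step 10: prey: 11+4-7=8; pred: 35+3-10=28
Step 11: prey: 8+3-4=7; pred: 28+2-8=22
Step 12: prey: 7+2-3=6; pred: 22+1-6=17
Step 13: prey: 6+2-2=6; pred: 17+1-5=13
Step 14: prey: 6+2-1=7; pred: 13+0-3=10
Step 15: prey: 7+2-1=8; pred: 10+0-3=7
No extinction within 15 steps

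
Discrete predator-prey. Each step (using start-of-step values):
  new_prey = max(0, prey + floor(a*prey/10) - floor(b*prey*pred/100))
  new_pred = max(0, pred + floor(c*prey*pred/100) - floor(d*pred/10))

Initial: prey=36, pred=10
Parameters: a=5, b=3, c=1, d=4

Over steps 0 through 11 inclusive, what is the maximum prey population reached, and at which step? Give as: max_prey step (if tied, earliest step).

Answer: 94 5

Derivation:
Step 1: prey: 36+18-10=44; pred: 10+3-4=9
Step 2: prey: 44+22-11=55; pred: 9+3-3=9
Step 3: prey: 55+27-14=68; pred: 9+4-3=10
Step 4: prey: 68+34-20=82; pred: 10+6-4=12
Step 5: prey: 82+41-29=94; pred: 12+9-4=17
Step 6: prey: 94+47-47=94; pred: 17+15-6=26
Step 7: prey: 94+47-73=68; pred: 26+24-10=40
Step 8: prey: 68+34-81=21; pred: 40+27-16=51
Step 9: prey: 21+10-32=0; pred: 51+10-20=41
Step 10: prey: 0+0-0=0; pred: 41+0-16=25
Step 11: prey: 0+0-0=0; pred: 25+0-10=15
Max prey = 94 at step 5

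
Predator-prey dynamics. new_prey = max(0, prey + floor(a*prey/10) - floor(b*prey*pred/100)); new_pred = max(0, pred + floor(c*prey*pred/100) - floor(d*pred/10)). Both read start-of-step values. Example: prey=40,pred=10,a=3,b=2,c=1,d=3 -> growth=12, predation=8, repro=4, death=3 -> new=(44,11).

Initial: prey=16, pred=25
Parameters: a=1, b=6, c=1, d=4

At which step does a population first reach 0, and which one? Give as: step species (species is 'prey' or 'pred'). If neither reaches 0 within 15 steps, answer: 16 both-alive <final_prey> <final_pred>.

Step 1: prey: 16+1-24=0; pred: 25+4-10=19
First extinction: prey at step 1

Answer: 1 prey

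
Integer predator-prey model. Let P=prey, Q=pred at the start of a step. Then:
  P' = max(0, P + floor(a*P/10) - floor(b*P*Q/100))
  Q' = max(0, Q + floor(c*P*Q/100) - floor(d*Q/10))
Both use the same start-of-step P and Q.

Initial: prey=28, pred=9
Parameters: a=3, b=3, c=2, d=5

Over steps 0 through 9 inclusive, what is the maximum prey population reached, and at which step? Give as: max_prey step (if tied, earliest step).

Answer: 29 1

Derivation:
Step 1: prey: 28+8-7=29; pred: 9+5-4=10
Step 2: prey: 29+8-8=29; pred: 10+5-5=10
Step 3: prey: 29+8-8=29; pred: 10+5-5=10
Step 4: prey: 29+8-8=29; pred: 10+5-5=10
Step 5: prey: 29+8-8=29; pred: 10+5-5=10
Step 6: prey: 29+8-8=29; pred: 10+5-5=10
Step 7: prey: 29+8-8=29; pred: 10+5-5=10
Step 8: prey: 29+8-8=29; pred: 10+5-5=10
Step 9: prey: 29+8-8=29; pred: 10+5-5=10
Max prey = 29 at step 1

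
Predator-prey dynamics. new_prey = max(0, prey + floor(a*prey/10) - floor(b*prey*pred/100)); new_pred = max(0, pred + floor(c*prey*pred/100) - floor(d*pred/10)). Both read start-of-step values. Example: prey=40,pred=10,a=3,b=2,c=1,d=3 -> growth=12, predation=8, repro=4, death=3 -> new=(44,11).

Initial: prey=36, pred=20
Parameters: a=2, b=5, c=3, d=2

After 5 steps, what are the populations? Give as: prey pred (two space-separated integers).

Step 1: prey: 36+7-36=7; pred: 20+21-4=37
Step 2: prey: 7+1-12=0; pred: 37+7-7=37
Step 3: prey: 0+0-0=0; pred: 37+0-7=30
Step 4: prey: 0+0-0=0; pred: 30+0-6=24
Step 5: prey: 0+0-0=0; pred: 24+0-4=20

Answer: 0 20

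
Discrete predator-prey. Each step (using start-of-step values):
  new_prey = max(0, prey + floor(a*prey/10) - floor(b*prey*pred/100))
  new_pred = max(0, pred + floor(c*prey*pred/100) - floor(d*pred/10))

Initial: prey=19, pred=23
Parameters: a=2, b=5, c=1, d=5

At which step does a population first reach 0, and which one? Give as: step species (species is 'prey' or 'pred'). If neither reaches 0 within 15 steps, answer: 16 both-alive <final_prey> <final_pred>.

Answer: 16 both-alive 1 1

Derivation:
Step 1: prey: 19+3-21=1; pred: 23+4-11=16
Step 2: prey: 1+0-0=1; pred: 16+0-8=8
Step 3: prey: 1+0-0=1; pred: 8+0-4=4
Step 4: prey: 1+0-0=1; pred: 4+0-2=2
Step 5: prey: 1+0-0=1; pred: 2+0-1=1
Step 6: prey: 1+0-0=1; pred: 1+0-0=1
Steps 7-15: state stable at prey=1, pred=1 (no change)
No extinction within 15 steps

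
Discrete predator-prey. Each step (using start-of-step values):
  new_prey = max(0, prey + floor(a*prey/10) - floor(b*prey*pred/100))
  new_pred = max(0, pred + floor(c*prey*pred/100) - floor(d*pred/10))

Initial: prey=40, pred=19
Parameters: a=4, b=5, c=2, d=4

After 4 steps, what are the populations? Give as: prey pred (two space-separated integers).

Step 1: prey: 40+16-38=18; pred: 19+15-7=27
Step 2: prey: 18+7-24=1; pred: 27+9-10=26
Step 3: prey: 1+0-1=0; pred: 26+0-10=16
Step 4: prey: 0+0-0=0; pred: 16+0-6=10

Answer: 0 10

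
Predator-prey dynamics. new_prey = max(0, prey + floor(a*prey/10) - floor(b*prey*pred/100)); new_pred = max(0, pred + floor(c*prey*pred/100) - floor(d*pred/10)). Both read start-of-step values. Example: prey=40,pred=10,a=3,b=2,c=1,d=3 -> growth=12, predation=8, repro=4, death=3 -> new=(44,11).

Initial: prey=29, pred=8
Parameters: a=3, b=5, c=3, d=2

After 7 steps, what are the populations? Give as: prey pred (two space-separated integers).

Step 1: prey: 29+8-11=26; pred: 8+6-1=13
Step 2: prey: 26+7-16=17; pred: 13+10-2=21
Step 3: prey: 17+5-17=5; pred: 21+10-4=27
Step 4: prey: 5+1-6=0; pred: 27+4-5=26
Step 5: prey: 0+0-0=0; pred: 26+0-5=21
Step 6: prey: 0+0-0=0; pred: 21+0-4=17
Step 7: prey: 0+0-0=0; pred: 17+0-3=14

Answer: 0 14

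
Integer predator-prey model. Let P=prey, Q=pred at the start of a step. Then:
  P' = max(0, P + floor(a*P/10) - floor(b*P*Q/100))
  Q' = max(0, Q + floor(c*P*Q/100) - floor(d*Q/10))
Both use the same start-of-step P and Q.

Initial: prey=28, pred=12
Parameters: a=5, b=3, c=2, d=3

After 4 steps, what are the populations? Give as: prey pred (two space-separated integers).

Step 1: prey: 28+14-10=32; pred: 12+6-3=15
Step 2: prey: 32+16-14=34; pred: 15+9-4=20
Step 3: prey: 34+17-20=31; pred: 20+13-6=27
Step 4: prey: 31+15-25=21; pred: 27+16-8=35

Answer: 21 35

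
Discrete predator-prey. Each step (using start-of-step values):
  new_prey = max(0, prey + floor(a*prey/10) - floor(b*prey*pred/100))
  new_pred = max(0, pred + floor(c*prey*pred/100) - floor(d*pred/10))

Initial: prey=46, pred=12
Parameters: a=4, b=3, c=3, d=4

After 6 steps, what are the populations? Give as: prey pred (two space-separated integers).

Step 1: prey: 46+18-16=48; pred: 12+16-4=24
Step 2: prey: 48+19-34=33; pred: 24+34-9=49
Step 3: prey: 33+13-48=0; pred: 49+48-19=78
Step 4: prey: 0+0-0=0; pred: 78+0-31=47
Step 5: prey: 0+0-0=0; pred: 47+0-18=29
Step 6: prey: 0+0-0=0; pred: 29+0-11=18

Answer: 0 18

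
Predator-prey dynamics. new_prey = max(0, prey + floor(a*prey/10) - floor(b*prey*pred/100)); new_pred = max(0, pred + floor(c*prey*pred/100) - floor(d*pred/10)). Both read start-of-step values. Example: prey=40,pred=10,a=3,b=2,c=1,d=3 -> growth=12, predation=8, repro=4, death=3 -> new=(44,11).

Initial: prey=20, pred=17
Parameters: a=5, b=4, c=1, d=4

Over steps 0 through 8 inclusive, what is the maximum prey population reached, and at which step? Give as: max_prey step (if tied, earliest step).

Answer: 62 8

Derivation:
Step 1: prey: 20+10-13=17; pred: 17+3-6=14
Step 2: prey: 17+8-9=16; pred: 14+2-5=11
Step 3: prey: 16+8-7=17; pred: 11+1-4=8
Step 4: prey: 17+8-5=20; pred: 8+1-3=6
Step 5: prey: 20+10-4=26; pred: 6+1-2=5
Step 6: prey: 26+13-5=34; pred: 5+1-2=4
Step 7: prey: 34+17-5=46; pred: 4+1-1=4
Step 8: prey: 46+23-7=62; pred: 4+1-1=4
Max prey = 62 at step 8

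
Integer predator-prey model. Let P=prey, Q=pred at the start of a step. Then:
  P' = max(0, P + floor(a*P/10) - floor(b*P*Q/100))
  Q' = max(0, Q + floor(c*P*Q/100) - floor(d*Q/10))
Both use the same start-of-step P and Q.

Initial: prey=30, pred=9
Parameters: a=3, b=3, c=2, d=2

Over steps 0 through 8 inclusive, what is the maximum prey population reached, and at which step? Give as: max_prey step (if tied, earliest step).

Answer: 31 1

Derivation:
Step 1: prey: 30+9-8=31; pred: 9+5-1=13
Step 2: prey: 31+9-12=28; pred: 13+8-2=19
Step 3: prey: 28+8-15=21; pred: 19+10-3=26
Step 4: prey: 21+6-16=11; pred: 26+10-5=31
Step 5: prey: 11+3-10=4; pred: 31+6-6=31
Step 6: prey: 4+1-3=2; pred: 31+2-6=27
Step 7: prey: 2+0-1=1; pred: 27+1-5=23
Step 8: prey: 1+0-0=1; pred: 23+0-4=19
Max prey = 31 at step 1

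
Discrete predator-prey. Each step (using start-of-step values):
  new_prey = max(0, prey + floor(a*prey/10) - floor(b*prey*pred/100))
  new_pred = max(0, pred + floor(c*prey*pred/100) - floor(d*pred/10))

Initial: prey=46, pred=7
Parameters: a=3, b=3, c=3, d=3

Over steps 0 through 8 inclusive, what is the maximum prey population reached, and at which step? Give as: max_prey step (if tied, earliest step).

Answer: 50 1

Derivation:
Step 1: prey: 46+13-9=50; pred: 7+9-2=14
Step 2: prey: 50+15-21=44; pred: 14+21-4=31
Step 3: prey: 44+13-40=17; pred: 31+40-9=62
Step 4: prey: 17+5-31=0; pred: 62+31-18=75
Step 5: prey: 0+0-0=0; pred: 75+0-22=53
Step 6: prey: 0+0-0=0; pred: 53+0-15=38
Step 7: prey: 0+0-0=0; pred: 38+0-11=27
Step 8: prey: 0+0-0=0; pred: 27+0-8=19
Max prey = 50 at step 1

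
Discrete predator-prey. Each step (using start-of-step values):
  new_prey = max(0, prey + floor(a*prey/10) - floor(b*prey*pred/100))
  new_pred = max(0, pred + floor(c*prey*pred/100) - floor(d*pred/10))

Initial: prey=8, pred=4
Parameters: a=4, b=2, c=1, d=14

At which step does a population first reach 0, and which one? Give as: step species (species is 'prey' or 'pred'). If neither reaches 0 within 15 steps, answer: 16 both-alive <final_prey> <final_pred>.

Answer: 1 pred

Derivation:
Step 1: prey: 8+3-0=11; pred: 4+0-5=0
First extinction: pred at step 1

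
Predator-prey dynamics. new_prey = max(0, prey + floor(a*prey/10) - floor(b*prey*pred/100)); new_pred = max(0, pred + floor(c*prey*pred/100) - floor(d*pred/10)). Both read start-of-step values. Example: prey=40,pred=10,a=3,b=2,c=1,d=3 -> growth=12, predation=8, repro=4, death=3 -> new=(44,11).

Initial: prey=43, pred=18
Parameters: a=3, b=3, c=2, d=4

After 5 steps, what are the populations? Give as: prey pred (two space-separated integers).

Step 1: prey: 43+12-23=32; pred: 18+15-7=26
Step 2: prey: 32+9-24=17; pred: 26+16-10=32
Step 3: prey: 17+5-16=6; pred: 32+10-12=30
Step 4: prey: 6+1-5=2; pred: 30+3-12=21
Step 5: prey: 2+0-1=1; pred: 21+0-8=13

Answer: 1 13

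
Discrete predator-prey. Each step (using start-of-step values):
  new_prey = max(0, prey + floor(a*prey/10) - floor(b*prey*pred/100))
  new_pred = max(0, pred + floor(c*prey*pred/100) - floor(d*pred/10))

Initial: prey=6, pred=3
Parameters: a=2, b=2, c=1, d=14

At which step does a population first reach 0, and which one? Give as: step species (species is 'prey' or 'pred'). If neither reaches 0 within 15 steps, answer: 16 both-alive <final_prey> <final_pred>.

Step 1: prey: 6+1-0=7; pred: 3+0-4=0
First extinction: pred at step 1

Answer: 1 pred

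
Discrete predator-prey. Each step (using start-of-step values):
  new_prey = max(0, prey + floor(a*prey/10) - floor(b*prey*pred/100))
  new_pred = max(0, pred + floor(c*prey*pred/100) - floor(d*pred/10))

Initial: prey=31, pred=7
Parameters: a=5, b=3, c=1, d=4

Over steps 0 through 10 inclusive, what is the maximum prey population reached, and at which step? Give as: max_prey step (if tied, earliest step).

Answer: 113 6

Derivation:
Step 1: prey: 31+15-6=40; pred: 7+2-2=7
Step 2: prey: 40+20-8=52; pred: 7+2-2=7
Step 3: prey: 52+26-10=68; pred: 7+3-2=8
Step 4: prey: 68+34-16=86; pred: 8+5-3=10
Step 5: prey: 86+43-25=104; pred: 10+8-4=14
Step 6: prey: 104+52-43=113; pred: 14+14-5=23
Step 7: prey: 113+56-77=92; pred: 23+25-9=39
Step 8: prey: 92+46-107=31; pred: 39+35-15=59
Step 9: prey: 31+15-54=0; pred: 59+18-23=54
Step 10: prey: 0+0-0=0; pred: 54+0-21=33
Max prey = 113 at step 6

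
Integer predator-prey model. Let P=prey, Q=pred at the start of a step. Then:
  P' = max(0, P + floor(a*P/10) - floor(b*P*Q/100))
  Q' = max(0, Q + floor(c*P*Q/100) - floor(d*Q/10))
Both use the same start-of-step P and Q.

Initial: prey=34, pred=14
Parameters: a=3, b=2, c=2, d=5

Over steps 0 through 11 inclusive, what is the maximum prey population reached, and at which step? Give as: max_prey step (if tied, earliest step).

Step 1: prey: 34+10-9=35; pred: 14+9-7=16
Step 2: prey: 35+10-11=34; pred: 16+11-8=19
Step 3: prey: 34+10-12=32; pred: 19+12-9=22
Step 4: prey: 32+9-14=27; pred: 22+14-11=25
Step 5: prey: 27+8-13=22; pred: 25+13-12=26
Step 6: prey: 22+6-11=17; pred: 26+11-13=24
Step 7: prey: 17+5-8=14; pred: 24+8-12=20
Step 8: prey: 14+4-5=13; pred: 20+5-10=15
Step 9: prey: 13+3-3=13; pred: 15+3-7=11
Step 10: prey: 13+3-2=14; pred: 11+2-5=8
Step 11: prey: 14+4-2=16; pred: 8+2-4=6
Max prey = 35 at step 1

Answer: 35 1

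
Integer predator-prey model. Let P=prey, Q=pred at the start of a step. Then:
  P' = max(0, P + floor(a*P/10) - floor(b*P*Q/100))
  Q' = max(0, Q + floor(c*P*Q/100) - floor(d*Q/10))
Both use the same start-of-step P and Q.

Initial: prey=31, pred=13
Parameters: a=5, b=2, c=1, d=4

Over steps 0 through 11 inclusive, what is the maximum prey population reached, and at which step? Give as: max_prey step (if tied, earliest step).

Answer: 102 6

Derivation:
Step 1: prey: 31+15-8=38; pred: 13+4-5=12
Step 2: prey: 38+19-9=48; pred: 12+4-4=12
Step 3: prey: 48+24-11=61; pred: 12+5-4=13
Step 4: prey: 61+30-15=76; pred: 13+7-5=15
Step 5: prey: 76+38-22=92; pred: 15+11-6=20
Step 6: prey: 92+46-36=102; pred: 20+18-8=30
Step 7: prey: 102+51-61=92; pred: 30+30-12=48
Step 8: prey: 92+46-88=50; pred: 48+44-19=73
Step 9: prey: 50+25-73=2; pred: 73+36-29=80
Step 10: prey: 2+1-3=0; pred: 80+1-32=49
Step 11: prey: 0+0-0=0; pred: 49+0-19=30
Max prey = 102 at step 6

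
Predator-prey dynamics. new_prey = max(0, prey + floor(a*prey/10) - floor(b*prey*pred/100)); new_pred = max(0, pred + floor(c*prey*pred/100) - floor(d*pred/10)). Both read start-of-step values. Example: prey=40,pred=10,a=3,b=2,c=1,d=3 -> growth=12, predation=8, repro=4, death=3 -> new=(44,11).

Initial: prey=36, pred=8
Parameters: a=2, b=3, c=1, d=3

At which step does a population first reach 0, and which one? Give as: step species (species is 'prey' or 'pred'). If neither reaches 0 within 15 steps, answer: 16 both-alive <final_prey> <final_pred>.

Answer: 16 both-alive 23 6

Derivation:
Step 1: prey: 36+7-8=35; pred: 8+2-2=8
Step 2: prey: 35+7-8=34; pred: 8+2-2=8
Step 3: prey: 34+6-8=32; pred: 8+2-2=8
Step 4: prey: 32+6-7=31; pred: 8+2-2=8
Step 5: prey: 31+6-7=30; pred: 8+2-2=8
Step 6: prey: 30+6-7=29; pred: 8+2-2=8
Step 7: prey: 29+5-6=28; pred: 8+2-2=8
Step 8: prey: 28+5-6=27; pred: 8+2-2=8
Step 9: prey: 27+5-6=26; pred: 8+2-2=8
Step 10: prey: 26+5-6=25; pred: 8+2-2=8
Step 11: prey: 25+5-6=24; pred: 8+2-2=8
Step 12: prey: 24+4-5=23; pred: 8+1-2=7
Step 13: prey: 23+4-4=23; pred: 7+1-2=6
Step 14: prey: 23+4-4=23; pred: 6+1-1=6
Steps 15-15: state stable at prey=23, pred=6 (no change)
No extinction within 15 steps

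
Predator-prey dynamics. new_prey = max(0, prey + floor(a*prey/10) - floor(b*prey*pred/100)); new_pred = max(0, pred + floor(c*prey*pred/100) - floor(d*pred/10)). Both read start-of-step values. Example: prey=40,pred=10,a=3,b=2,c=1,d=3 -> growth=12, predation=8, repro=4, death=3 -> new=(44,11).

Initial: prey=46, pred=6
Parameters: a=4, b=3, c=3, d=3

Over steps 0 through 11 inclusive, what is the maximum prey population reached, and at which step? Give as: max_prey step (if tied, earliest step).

Step 1: prey: 46+18-8=56; pred: 6+8-1=13
Step 2: prey: 56+22-21=57; pred: 13+21-3=31
Step 3: prey: 57+22-53=26; pred: 31+53-9=75
Step 4: prey: 26+10-58=0; pred: 75+58-22=111
Step 5: prey: 0+0-0=0; pred: 111+0-33=78
Step 6: prey: 0+0-0=0; pred: 78+0-23=55
Step 7: prey: 0+0-0=0; pred: 55+0-16=39
Step 8: prey: 0+0-0=0; pred: 39+0-11=28
Step 9: prey: 0+0-0=0; pred: 28+0-8=20
Step 10: prey: 0+0-0=0; pred: 20+0-6=14
Step 11: prey: 0+0-0=0; pred: 14+0-4=10
Max prey = 57 at step 2

Answer: 57 2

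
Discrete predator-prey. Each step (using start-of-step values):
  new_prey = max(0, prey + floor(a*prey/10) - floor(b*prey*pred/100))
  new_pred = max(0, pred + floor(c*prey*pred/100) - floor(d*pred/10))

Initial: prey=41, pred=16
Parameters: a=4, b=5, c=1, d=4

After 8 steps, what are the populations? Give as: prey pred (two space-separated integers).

Answer: 17 2

Derivation:
Step 1: prey: 41+16-32=25; pred: 16+6-6=16
Step 2: prey: 25+10-20=15; pred: 16+4-6=14
Step 3: prey: 15+6-10=11; pred: 14+2-5=11
Step 4: prey: 11+4-6=9; pred: 11+1-4=8
Step 5: prey: 9+3-3=9; pred: 8+0-3=5
Step 6: prey: 9+3-2=10; pred: 5+0-2=3
Step 7: prey: 10+4-1=13; pred: 3+0-1=2
Step 8: prey: 13+5-1=17; pred: 2+0-0=2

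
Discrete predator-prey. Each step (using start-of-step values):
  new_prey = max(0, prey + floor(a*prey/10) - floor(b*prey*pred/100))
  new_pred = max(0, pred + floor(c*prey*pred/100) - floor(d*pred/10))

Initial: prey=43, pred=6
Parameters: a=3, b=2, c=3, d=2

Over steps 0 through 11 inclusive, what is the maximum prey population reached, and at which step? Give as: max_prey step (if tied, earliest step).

Step 1: prey: 43+12-5=50; pred: 6+7-1=12
Step 2: prey: 50+15-12=53; pred: 12+18-2=28
Step 3: prey: 53+15-29=39; pred: 28+44-5=67
Step 4: prey: 39+11-52=0; pred: 67+78-13=132
Step 5: prey: 0+0-0=0; pred: 132+0-26=106
Step 6: prey: 0+0-0=0; pred: 106+0-21=85
Step 7: prey: 0+0-0=0; pred: 85+0-17=68
Step 8: prey: 0+0-0=0; pred: 68+0-13=55
Step 9: prey: 0+0-0=0; pred: 55+0-11=44
Step 10: prey: 0+0-0=0; pred: 44+0-8=36
Step 11: prey: 0+0-0=0; pred: 36+0-7=29
Max prey = 53 at step 2

Answer: 53 2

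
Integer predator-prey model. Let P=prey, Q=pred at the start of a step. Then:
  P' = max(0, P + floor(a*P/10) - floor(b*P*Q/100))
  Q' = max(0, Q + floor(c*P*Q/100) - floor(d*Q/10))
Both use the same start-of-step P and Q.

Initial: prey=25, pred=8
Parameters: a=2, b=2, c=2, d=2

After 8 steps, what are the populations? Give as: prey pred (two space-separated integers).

Step 1: prey: 25+5-4=26; pred: 8+4-1=11
Step 2: prey: 26+5-5=26; pred: 11+5-2=14
Step 3: prey: 26+5-7=24; pred: 14+7-2=19
Step 4: prey: 24+4-9=19; pred: 19+9-3=25
Step 5: prey: 19+3-9=13; pred: 25+9-5=29
Step 6: prey: 13+2-7=8; pred: 29+7-5=31
Step 7: prey: 8+1-4=5; pred: 31+4-6=29
Step 8: prey: 5+1-2=4; pred: 29+2-5=26

Answer: 4 26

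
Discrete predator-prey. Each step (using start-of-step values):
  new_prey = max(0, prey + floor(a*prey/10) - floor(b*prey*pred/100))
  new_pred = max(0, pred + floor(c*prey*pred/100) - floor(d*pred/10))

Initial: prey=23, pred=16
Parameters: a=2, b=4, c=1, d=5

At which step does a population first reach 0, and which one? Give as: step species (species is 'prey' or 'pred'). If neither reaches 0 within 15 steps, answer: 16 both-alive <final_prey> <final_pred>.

Answer: 16 both-alive 59 1

Derivation:
Step 1: prey: 23+4-14=13; pred: 16+3-8=11
Step 2: prey: 13+2-5=10; pred: 11+1-5=7
Step 3: prey: 10+2-2=10; pred: 7+0-3=4
Step 4: prey: 10+2-1=11; pred: 4+0-2=2
Step 5: prey: 11+2-0=13; pred: 2+0-1=1
Step 6: prey: 13+2-0=15; pred: 1+0-0=1
Step 7: prey: 15+3-0=18; pred: 1+0-0=1
Step 8: prey: 18+3-0=21; pred: 1+0-0=1
Step 9: prey: 21+4-0=25; pred: 1+0-0=1
Step 10: prey: 25+5-1=29; pred: 1+0-0=1
Step 11: prey: 29+5-1=33; pred: 1+0-0=1
Step 12: prey: 33+6-1=38; pred: 1+0-0=1
Step 13: prey: 38+7-1=44; pred: 1+0-0=1
Step 14: prey: 44+8-1=51; pred: 1+0-0=1
Step 15: prey: 51+10-2=59; pred: 1+0-0=1
No extinction within 15 steps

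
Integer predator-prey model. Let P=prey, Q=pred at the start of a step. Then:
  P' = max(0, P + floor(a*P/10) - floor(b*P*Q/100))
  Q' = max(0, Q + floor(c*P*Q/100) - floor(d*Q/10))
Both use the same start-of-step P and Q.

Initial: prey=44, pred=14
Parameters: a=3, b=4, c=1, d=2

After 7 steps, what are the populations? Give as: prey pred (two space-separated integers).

Step 1: prey: 44+13-24=33; pred: 14+6-2=18
Step 2: prey: 33+9-23=19; pred: 18+5-3=20
Step 3: prey: 19+5-15=9; pred: 20+3-4=19
Step 4: prey: 9+2-6=5; pred: 19+1-3=17
Step 5: prey: 5+1-3=3; pred: 17+0-3=14
Step 6: prey: 3+0-1=2; pred: 14+0-2=12
Step 7: prey: 2+0-0=2; pred: 12+0-2=10

Answer: 2 10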